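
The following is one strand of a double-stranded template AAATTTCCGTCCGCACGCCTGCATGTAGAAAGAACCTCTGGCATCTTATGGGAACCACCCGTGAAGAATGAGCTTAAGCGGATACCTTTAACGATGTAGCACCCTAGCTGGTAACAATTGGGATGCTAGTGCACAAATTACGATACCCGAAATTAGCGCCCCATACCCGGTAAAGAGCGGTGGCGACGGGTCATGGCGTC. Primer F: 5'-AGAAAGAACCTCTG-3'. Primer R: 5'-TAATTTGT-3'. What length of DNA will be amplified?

114 bp

The forward primer matches the template at positions 27–40.
The reverse primer's reverse complement is ACAAATTA, which matches the template at positions 133–140.
Product length = (reverse-primer end) − (forward-primer start) + 1 = 140 − 27 + 1 = 114 bp.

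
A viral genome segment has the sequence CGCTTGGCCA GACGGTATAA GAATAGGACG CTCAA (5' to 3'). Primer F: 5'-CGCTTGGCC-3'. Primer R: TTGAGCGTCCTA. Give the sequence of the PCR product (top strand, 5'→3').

Forward primer CGCTTGGCC is found on the top strand at positions 1–9.
Taking the reverse complement of TTGAGCGTCCTA gives TAGGACGCTCAA, found at positions 24–35 on the template; the primer anneals here to the top strand with its 3' end pointing upstream.
The product is the template from position 1 through 35 (35 bp).

5'-CGCTTGGCCAGACGGTATAAGAATAGGACGCTCAA-3'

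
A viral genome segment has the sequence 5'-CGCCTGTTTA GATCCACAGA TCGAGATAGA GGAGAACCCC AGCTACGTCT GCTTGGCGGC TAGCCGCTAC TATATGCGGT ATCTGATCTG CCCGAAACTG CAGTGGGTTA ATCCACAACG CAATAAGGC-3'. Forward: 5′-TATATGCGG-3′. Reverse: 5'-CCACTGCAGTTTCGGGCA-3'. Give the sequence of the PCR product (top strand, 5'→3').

5'-TATATGCGGTATCTGATCTGCCCGAAACTGCAGTGG-3'

The forward primer matches the template at positions 71–79.
The reverse primer's reverse complement is TGCCCGAAACTGCAGTGG, which matches the template at positions 89–106.
The product is the template from position 71 through 106 (36 bp).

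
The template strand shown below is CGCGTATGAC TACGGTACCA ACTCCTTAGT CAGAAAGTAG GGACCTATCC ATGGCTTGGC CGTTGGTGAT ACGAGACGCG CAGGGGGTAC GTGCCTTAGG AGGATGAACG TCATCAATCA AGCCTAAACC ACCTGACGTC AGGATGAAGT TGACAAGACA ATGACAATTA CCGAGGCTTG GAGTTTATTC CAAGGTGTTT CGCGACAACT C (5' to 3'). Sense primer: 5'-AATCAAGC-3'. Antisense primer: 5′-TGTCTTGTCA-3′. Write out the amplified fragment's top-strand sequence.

5'-AATCAAGCCTAAACCACCTGACGTCAGGATGAAGTTGACAAGACA-3'

The forward primer matches the template at positions 116–123.
The reverse primer's reverse complement is TGACAAGACA, which matches the template at positions 151–160.
The product is the template from position 116 through 160 (45 bp).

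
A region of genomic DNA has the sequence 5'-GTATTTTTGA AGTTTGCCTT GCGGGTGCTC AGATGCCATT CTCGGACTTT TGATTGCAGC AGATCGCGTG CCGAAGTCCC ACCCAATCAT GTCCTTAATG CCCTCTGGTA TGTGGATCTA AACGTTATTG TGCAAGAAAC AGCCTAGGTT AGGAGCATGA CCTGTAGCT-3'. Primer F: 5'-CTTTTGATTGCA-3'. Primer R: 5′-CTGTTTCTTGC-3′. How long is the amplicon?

The forward primer matches the template at positions 47–58.
Reverse complement of the reverse primer: GCAAGAAACAG. This occurs on the top strand at positions 132–142.
Amplicon spans positions 47–142: 96 bp.

96 bp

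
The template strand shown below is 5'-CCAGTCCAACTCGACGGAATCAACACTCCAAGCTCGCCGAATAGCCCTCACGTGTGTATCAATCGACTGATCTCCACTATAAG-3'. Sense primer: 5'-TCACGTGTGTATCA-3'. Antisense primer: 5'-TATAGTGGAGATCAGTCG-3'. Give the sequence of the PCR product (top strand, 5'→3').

The forward primer matches the template at positions 48–61.
Reverse complement of the reverse primer: CGACTGATCTCCACTATA. This occurs on the top strand at positions 64–81.
The product is the template from position 48 through 81 (34 bp).

5'-TCACGTGTGTATCAATCGACTGATCTCCACTATA-3'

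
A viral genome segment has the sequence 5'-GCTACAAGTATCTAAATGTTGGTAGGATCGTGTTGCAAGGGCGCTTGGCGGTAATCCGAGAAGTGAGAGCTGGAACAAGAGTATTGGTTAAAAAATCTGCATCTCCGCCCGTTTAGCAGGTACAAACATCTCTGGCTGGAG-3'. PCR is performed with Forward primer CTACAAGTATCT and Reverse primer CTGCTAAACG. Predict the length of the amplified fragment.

118 bp

Forward primer CTACAAGTATCT is found on the top strand at positions 2–13.
Reverse complement of the reverse primer: CGTTTAGCAG. This occurs on the top strand at positions 110–119.
Amplicon spans positions 2–119: 118 bp.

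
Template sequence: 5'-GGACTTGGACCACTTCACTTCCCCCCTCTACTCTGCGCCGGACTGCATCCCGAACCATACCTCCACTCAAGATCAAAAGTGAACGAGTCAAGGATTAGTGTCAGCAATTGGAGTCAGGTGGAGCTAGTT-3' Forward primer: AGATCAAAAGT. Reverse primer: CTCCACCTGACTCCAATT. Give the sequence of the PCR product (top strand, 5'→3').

Forward primer AGATCAAAAGT is found on the top strand at positions 70–80.
Reverse complement of the reverse primer: AATTGGAGTCAGGTGGAG. This occurs on the top strand at positions 106–123.
The product is the template from position 70 through 123 (54 bp).

5'-AGATCAAAAGTGAACGAGTCAAGGATTAGTGTCAGCAATTGGAGTCAGGTGGAG-3'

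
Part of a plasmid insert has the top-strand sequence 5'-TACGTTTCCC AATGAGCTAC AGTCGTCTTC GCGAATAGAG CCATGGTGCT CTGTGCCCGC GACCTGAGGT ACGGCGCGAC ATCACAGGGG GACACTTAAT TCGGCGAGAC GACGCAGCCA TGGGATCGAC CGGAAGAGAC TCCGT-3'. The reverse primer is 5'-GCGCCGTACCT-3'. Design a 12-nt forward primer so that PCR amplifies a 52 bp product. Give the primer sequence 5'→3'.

The reverse primer's reverse complement AGGTACGGCGC matches the template at positions 67–77, so the product ends at position 77.
A 52 bp product then starts at position 77 − 52 + 1 = 26.
The forward primer is identical to the top strand there: TCTTCGCGAATA.

5'-TCTTCGCGAATA-3'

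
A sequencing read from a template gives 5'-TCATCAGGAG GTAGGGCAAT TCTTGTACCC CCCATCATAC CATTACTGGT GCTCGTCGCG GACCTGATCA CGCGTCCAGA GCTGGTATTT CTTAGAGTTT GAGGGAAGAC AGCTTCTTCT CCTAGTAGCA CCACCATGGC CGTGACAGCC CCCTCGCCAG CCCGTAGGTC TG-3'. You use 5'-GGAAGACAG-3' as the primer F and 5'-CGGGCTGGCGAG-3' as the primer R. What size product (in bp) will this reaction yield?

61 bp

The forward primer matches the template at positions 104–112.
The reverse primer's reverse complement is CTCGCCAGCCCG, which matches the template at positions 153–164.
The product runs from position 104 to position 164, so its length is 164 − 104 + 1 = 61 bp.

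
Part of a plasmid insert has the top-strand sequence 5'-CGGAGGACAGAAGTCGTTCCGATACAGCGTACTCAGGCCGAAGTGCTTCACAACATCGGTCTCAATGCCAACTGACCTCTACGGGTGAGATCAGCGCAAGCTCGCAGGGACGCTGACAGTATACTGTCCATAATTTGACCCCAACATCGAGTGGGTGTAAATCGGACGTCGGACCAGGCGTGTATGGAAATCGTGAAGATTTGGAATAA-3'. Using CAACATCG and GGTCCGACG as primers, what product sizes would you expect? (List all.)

125 bp, 34 bp

The forward primer CAACATCG matches the top strand at positions 51–58, 142–149.
The reverse primer's reverse complement is CGTCGGACC, matching at positions 167–175.
Each forward site pairs with the reverse site to give a product ending at position 175: sizes 125, 34 bp.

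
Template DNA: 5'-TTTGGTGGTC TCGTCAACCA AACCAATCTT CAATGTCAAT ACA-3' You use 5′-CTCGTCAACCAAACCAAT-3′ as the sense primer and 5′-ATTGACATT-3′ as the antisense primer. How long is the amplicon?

The forward primer matches the template at positions 10–27.
Taking the reverse complement of ATTGACATT gives AATGTCAAT, found at positions 32–40 on the template; the primer anneals here to the top strand with its 3' end pointing upstream.
Product length = (reverse-primer end) − (forward-primer start) + 1 = 40 − 10 + 1 = 31 bp.

31 bp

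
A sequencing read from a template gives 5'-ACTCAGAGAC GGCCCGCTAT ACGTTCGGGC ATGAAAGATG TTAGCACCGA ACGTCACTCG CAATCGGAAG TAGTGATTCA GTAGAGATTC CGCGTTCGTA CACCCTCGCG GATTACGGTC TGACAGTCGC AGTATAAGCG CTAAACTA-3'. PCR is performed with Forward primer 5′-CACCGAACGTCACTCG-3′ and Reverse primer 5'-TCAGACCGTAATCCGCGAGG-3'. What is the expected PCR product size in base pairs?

The forward primer matches the template at positions 45–60.
The reverse primer's reverse complement is CCTCGCGGATTACGGTCTGA, which matches the template at positions 104–123.
Product length = (reverse-primer end) − (forward-primer start) + 1 = 123 − 45 + 1 = 79 bp.

79 bp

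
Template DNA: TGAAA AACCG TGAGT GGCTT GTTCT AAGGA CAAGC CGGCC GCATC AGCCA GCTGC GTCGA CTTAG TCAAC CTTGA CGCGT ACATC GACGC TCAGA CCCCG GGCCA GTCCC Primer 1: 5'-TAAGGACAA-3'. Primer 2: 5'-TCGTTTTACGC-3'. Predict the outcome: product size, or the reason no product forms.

No product — primer 2 has no binding site in the template.

Primer 2 (TCGTTTTACGC) does not match the top strand, and its reverse complement GCGTAAAACGA does not match either.
With no annealing site for primer 2, no amplification occurs.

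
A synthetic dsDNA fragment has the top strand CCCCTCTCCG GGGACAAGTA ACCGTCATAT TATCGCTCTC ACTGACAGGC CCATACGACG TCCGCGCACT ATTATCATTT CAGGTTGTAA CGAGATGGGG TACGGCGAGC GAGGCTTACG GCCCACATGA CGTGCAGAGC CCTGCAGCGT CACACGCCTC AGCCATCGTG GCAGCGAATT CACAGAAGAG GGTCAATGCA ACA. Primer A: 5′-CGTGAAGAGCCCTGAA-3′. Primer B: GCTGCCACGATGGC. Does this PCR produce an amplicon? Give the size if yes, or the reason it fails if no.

No product — primer A has no binding site in the template.

Primer A (CGTGAAGAGCCCTGAA) does not match the top strand, and its reverse complement TTCAGGGCTCTTCACG does not match either.
With no annealing site for primer A, no amplification occurs.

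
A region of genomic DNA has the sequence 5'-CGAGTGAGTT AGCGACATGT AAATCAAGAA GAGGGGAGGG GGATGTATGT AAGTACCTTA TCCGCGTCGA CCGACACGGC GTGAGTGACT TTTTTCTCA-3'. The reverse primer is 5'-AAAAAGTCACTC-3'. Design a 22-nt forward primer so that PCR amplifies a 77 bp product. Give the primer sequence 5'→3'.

5'-TGTAAATCAAGAAGAGGGGAGG-3'

The reverse primer's reverse complement GAGTGACTTTTT matches the template at positions 83–94, so the product ends at position 94.
A 77 bp product then starts at position 94 − 77 + 1 = 18.
The forward primer is identical to the top strand there: TGTAAATCAAGAAGAGGGGAGG.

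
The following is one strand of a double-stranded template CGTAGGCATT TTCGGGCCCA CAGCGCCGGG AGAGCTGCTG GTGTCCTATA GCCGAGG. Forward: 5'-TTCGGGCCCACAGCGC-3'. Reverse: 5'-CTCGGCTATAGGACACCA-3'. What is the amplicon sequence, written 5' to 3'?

Scanning the template, TTCGGGCCCACAGCGC occurs at positions 11–26; this primer anneals to the bottom strand there with its 3' end pointing downstream.
The reverse primer's reverse complement is TGGTGTCCTATAGCCGAG, which matches the template at positions 39–56.
The product is the template from position 11 through 56 (46 bp).

5'-TTCGGGCCCACAGCGCCGGGAGAGCTGCTGGTGTCCTATAGCCGAG-3'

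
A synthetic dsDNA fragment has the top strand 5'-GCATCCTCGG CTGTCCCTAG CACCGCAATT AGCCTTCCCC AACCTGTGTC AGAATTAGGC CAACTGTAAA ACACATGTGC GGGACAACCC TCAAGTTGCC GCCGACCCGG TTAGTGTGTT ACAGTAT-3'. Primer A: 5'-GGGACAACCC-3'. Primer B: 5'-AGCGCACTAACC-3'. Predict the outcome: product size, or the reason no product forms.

No product — primer B has no binding site in the template.

Primer B (AGCGCACTAACC) does not match the top strand, and its reverse complement GGTTAGTGCGCT does not match either.
With no annealing site for primer B, no amplification occurs.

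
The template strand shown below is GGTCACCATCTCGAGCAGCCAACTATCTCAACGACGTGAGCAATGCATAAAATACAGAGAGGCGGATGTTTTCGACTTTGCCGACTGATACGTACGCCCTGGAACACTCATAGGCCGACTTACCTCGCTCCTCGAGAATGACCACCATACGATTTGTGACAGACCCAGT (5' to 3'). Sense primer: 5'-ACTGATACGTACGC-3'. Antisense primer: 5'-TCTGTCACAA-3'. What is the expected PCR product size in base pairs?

The forward primer matches the template at positions 84–97.
Taking the reverse complement of TCTGTCACAA gives TTGTGACAGA, found at positions 154–163 on the template; the primer anneals here to the top strand with its 3' end pointing upstream.
The product runs from position 84 to position 163, so its length is 163 − 84 + 1 = 80 bp.

80 bp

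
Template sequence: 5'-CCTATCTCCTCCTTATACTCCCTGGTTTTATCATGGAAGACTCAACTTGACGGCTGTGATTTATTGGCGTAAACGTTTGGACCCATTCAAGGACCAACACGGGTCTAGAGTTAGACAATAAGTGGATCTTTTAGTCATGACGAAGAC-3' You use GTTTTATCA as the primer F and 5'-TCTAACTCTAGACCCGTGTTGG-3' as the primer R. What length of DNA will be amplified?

The forward primer matches the template at positions 25–33.
Taking the reverse complement of TCTAACTCTAGACCCGTGTTGG gives CCAACACGGGTCTAGAGTTAGA, found at positions 94–115 on the template; the primer anneals here to the top strand with its 3' end pointing upstream.
The product runs from position 25 to position 115, so its length is 115 − 25 + 1 = 91 bp.

91 bp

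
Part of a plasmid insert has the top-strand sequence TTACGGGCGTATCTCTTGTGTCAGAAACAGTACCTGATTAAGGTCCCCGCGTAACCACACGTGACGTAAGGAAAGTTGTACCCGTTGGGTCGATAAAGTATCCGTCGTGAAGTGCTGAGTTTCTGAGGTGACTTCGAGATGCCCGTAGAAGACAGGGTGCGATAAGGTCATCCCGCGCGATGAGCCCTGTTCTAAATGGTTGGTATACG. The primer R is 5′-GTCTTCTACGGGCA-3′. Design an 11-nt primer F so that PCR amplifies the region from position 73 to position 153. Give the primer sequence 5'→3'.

5'-AAGTTGTACCC-3'

The reverse primer's reverse complement TGCCCGTAGAAGAC matches the template at positions 140–153; the product starts at position 73.
The forward primer is identical to the top strand over positions 73–83: AAGTTGTACCC.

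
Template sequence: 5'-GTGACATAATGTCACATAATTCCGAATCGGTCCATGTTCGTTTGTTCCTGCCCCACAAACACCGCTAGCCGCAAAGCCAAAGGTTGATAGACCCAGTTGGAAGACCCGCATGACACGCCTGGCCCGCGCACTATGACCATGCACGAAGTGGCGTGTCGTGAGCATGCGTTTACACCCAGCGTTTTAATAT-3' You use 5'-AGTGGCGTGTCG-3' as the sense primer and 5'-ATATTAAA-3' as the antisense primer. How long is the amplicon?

Scanning the template, AGTGGCGTGTCG occurs at positions 147–158; this primer anneals to the bottom strand there with its 3' end pointing downstream.
Reverse complement of the reverse primer: TTTAATAT. This occurs on the top strand at positions 183–190.
Product length = (reverse-primer end) − (forward-primer start) + 1 = 190 − 147 + 1 = 44 bp.

44 bp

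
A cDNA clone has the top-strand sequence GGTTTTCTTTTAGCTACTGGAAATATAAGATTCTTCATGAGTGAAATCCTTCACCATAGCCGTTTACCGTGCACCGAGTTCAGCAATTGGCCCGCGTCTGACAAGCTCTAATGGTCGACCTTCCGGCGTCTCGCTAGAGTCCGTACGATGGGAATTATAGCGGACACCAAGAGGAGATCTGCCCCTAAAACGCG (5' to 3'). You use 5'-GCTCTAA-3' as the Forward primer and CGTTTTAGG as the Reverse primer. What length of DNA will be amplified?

88 bp

The forward primer matches the template at positions 105–111.
The reverse primer's reverse complement is CCTAAAACG, which matches the template at positions 184–192.
Amplicon spans positions 105–192: 88 bp.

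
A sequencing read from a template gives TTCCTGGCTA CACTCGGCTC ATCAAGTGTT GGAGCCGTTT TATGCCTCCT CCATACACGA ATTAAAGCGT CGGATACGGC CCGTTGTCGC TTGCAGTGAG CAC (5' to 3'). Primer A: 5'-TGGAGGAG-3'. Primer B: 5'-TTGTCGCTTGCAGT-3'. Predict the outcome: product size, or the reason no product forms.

Primer A (TGGAGGAG) has reverse complement CTCCTCCA, which matches the top strand at positions 46–53; primer A anneals to the top strand there with its 3' end pointing upstream toward position 46.
Primer B (TTGTCGCTTGCAGT) matches the top strand directly at positions 84–97; it anneals to the bottom strand with its 3' end pointing downstream toward position 97.
The 3' ends diverge (primer A extends toward position 1, primer B toward position 103), so the primers never converge on a shared product.

No product — the primers' 3' ends point away from each other.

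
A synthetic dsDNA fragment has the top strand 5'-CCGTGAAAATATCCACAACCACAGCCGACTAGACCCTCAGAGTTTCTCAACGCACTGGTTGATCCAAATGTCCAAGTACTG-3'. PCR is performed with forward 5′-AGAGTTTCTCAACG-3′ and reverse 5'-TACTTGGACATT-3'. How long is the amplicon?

The forward primer matches the template at positions 39–52.
The reverse primer's reverse complement is AATGTCCAAGTA, which matches the template at positions 67–78.
The product runs from position 39 to position 78, so its length is 78 − 39 + 1 = 40 bp.

40 bp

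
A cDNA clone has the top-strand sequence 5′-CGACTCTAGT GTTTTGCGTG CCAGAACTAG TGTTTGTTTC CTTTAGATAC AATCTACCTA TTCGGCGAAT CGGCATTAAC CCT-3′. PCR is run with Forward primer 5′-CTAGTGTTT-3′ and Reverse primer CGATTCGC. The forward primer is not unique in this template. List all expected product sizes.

The forward primer CTAGTGTTT matches the top strand at positions 6–14, 27–35.
The reverse primer's reverse complement is GCGAATCG, matching at positions 65–72.
Each forward site pairs with the reverse site to give a product ending at position 72: sizes 67, 46 bp.

67 bp, 46 bp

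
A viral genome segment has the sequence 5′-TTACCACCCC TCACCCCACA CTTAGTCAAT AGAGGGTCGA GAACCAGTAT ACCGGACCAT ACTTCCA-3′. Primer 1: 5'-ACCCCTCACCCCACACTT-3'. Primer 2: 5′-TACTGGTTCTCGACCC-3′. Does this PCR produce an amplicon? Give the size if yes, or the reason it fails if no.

Primer 1 (ACCCCTCACCCCACACTT) matches the top strand at positions 6–23; it acts as a forward primer.
Primer 2's reverse complement is GGGTCGAGAACCAGTA, matching the top strand at positions 34–49; it acts as a reverse primer.
The 3' ends face each other across positions 6–49, giving a 44 bp product.

Yes — a 44 bp product.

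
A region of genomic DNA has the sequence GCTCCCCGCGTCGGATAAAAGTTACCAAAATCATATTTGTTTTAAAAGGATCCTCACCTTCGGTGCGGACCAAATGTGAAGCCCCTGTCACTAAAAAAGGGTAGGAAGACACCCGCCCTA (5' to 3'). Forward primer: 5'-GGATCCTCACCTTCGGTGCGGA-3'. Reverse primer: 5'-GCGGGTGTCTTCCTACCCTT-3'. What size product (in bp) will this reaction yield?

The forward primer matches the template at positions 48–69.
Taking the reverse complement of GCGGGTGTCTTCCTACCCTT gives AAGGGTAGGAAGACACCCGC, found at positions 97–116 on the template; the primer anneals here to the top strand with its 3' end pointing upstream.
Product length = (reverse-primer end) − (forward-primer start) + 1 = 116 − 48 + 1 = 69 bp.

69 bp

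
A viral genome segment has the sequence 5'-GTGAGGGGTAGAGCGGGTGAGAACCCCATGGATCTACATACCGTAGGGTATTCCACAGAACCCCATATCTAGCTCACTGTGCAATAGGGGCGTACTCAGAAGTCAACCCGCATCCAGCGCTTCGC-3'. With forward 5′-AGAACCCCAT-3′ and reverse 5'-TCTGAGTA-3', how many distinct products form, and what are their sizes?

The forward primer AGAACCCCAT matches the top strand at positions 20–29, 57–66.
The reverse primer's reverse complement is TACTCAGA, matching at positions 93–100.
Each forward site pairs with the reverse site to give a product ending at position 100: sizes 81, 44 bp.

Two products: 81 bp, 44 bp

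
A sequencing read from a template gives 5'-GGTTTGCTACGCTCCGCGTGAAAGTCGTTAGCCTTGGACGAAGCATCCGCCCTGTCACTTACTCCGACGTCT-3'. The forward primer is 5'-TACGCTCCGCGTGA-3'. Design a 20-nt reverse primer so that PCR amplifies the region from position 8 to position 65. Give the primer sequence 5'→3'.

5'-GGAGTAAGTGACAGGGCGGA-3'

The product's 3' end on the top strand is position 65.
The reverse primer anneals to the top strand over positions 46–65, i.e. to TCCGCCCTGTCACTTACTCC.
Its sequence written 5'→3' is the reverse complement: GGAGTAAGTGACAGGGCGGA.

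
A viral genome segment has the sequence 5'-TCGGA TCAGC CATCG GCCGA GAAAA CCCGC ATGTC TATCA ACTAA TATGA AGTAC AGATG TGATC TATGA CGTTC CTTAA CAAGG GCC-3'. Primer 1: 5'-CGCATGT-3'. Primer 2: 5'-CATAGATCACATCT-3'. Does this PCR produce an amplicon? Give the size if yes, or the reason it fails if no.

Yes — a 42 bp product.

Primer 1 (CGCATGT) matches the top strand at positions 28–34; it acts as a forward primer.
Primer 2's reverse complement is AGATGTGATCTATG, matching the top strand at positions 56–69; it acts as a reverse primer.
The 3' ends face each other across positions 28–69, giving a 42 bp product.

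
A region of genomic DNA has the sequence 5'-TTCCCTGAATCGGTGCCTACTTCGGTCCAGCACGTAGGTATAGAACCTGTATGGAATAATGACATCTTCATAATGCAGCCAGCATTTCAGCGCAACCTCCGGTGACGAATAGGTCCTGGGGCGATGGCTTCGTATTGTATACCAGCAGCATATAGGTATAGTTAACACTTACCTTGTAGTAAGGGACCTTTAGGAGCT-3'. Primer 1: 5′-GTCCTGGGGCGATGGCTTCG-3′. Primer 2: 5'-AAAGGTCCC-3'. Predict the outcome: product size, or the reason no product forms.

Primer 1 (GTCCTGGGGCGATGGCTTCG) matches the top strand at positions 113–132; it acts as a forward primer.
Primer 2's reverse complement is GGGACCTTT, matching the top strand at positions 183–191; it acts as a reverse primer.
The 3' ends face each other across positions 113–191, giving a 79 bp product.

Yes — a 79 bp product.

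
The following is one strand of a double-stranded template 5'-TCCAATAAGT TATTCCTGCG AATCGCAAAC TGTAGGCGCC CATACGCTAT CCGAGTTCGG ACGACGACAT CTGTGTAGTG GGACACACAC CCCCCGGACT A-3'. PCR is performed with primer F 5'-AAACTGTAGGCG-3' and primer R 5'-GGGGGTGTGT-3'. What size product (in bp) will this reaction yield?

68 bp

Scanning the template, AAACTGTAGGCG occurs at positions 27–38; this primer anneals to the bottom strand there with its 3' end pointing downstream.
The reverse primer's reverse complement is ACACACCCCC, which matches the template at positions 85–94.
Product length = (reverse-primer end) − (forward-primer start) + 1 = 94 − 27 + 1 = 68 bp.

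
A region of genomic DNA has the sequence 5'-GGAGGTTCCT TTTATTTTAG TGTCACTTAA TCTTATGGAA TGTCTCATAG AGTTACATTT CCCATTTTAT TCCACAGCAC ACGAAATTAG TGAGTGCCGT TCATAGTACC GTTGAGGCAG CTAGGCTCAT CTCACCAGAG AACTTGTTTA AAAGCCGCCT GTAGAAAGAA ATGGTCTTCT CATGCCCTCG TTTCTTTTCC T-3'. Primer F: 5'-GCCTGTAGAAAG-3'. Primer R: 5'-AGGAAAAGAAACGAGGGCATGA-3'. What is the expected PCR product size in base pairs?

45 bp

The forward primer matches the template at positions 157–168.
Taking the reverse complement of AGGAAAAGAAACGAGGGCATGA gives TCATGCCCTCGTTTCTTTTCCT, found at positions 180–201 on the template; the primer anneals here to the top strand with its 3' end pointing upstream.
The product runs from position 157 to position 201, so its length is 201 − 157 + 1 = 45 bp.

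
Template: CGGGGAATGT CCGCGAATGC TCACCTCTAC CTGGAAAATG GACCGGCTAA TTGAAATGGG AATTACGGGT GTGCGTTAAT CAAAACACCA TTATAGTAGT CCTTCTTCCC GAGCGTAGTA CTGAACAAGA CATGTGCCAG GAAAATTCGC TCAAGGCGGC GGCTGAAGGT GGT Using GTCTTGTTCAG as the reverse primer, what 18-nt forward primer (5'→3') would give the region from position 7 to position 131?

The reverse primer's reverse complement CTGAACAAGAC matches the template at positions 121–131; the product starts at position 7.
The forward primer is identical to the top strand over positions 7–24: ATGTCCGCGAATGCTCAC.

5'-ATGTCCGCGAATGCTCAC-3'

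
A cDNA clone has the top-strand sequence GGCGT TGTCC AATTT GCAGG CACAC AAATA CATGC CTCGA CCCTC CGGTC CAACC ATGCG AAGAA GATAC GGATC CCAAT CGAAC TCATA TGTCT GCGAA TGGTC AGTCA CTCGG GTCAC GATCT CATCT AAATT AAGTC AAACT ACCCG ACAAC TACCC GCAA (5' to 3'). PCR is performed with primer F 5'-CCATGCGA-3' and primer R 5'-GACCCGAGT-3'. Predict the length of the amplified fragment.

65 bp

Scanning the template, CCATGCGA occurs at positions 54–61; this primer anneals to the bottom strand there with its 3' end pointing downstream.
Reverse complement of the reverse primer: ACTCGGGTC. This occurs on the top strand at positions 110–118.
Product length = (reverse-primer end) − (forward-primer start) + 1 = 118 − 54 + 1 = 65 bp.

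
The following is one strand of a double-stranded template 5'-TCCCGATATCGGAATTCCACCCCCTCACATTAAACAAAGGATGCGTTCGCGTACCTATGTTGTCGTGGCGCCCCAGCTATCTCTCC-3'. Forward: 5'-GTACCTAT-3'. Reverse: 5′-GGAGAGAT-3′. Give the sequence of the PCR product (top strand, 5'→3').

5'-GTACCTATGTTGTCGTGGCGCCCCAGCTATCTCTCC-3'

The forward primer matches the template at positions 51–58.
The reverse primer's reverse complement is ATCTCTCC, which matches the template at positions 79–86.
The product is the template from position 51 through 86 (36 bp).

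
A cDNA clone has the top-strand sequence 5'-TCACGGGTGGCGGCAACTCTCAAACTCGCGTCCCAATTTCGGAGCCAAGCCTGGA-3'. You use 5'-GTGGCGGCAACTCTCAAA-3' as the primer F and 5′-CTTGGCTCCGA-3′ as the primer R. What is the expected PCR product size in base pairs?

Forward primer GTGGCGGCAACTCTCAAA is found on the top strand at positions 7–24.
Reverse complement of the reverse primer: TCGGAGCCAAG. This occurs on the top strand at positions 39–49.
The product runs from position 7 to position 49, so its length is 49 − 7 + 1 = 43 bp.

43 bp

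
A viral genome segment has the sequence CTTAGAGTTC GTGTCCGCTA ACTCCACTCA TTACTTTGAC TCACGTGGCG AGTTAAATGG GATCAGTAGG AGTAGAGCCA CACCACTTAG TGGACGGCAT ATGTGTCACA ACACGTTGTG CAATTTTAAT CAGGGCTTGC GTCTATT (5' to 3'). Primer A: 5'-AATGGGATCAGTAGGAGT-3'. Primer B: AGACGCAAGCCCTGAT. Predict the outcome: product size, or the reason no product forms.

Yes — an 89 bp product.

Primer A (AATGGGATCAGTAGGAGT) matches the top strand at positions 56–73; it acts as a forward primer.
Primer B's reverse complement is ATCAGGGCTTGCGTCT, matching the top strand at positions 129–144; it acts as a reverse primer.
The 3' ends face each other across positions 56–144, giving an 89 bp product.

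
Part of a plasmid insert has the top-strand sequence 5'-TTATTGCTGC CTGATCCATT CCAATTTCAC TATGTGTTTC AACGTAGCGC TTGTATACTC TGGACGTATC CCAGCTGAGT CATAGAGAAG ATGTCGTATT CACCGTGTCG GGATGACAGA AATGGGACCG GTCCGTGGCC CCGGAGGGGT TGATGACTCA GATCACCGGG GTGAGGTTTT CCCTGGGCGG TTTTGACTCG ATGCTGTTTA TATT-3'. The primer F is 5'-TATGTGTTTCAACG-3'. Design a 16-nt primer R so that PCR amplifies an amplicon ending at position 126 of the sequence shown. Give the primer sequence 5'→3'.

The forward primer binds at positions 31–44; the product's 3' end on the top strand is position 126.
The reverse primer anneals to the top strand over positions 111–126, i.e. to GGATGACAGAAATGGG.
Its sequence written 5'→3' is the reverse complement: CCCATTTCTGTCATCC.

5'-CCCATTTCTGTCATCC-3'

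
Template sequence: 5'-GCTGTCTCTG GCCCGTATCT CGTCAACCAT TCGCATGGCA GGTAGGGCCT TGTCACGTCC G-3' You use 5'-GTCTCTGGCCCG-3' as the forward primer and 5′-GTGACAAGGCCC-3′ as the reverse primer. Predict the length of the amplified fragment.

The forward primer matches the template at positions 4–15.
The reverse primer's reverse complement is GGGCCTTGTCAC, which matches the template at positions 45–56.
Amplicon spans positions 4–56: 53 bp.

53 bp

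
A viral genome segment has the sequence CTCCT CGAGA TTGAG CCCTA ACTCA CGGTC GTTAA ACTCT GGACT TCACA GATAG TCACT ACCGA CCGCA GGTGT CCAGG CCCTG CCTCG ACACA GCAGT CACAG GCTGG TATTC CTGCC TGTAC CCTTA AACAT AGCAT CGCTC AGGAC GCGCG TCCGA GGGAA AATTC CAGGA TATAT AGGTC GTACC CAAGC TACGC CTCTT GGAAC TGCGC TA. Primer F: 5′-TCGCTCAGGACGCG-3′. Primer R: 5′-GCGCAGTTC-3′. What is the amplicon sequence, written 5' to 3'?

The forward primer matches the template at positions 140–153.
Taking the reverse complement of GCGCAGTTC gives GAACTGCGC, found at positions 207–215 on the template; the primer anneals here to the top strand with its 3' end pointing upstream.
The product is the template from position 140 through 215 (76 bp).

5'-TCGCTCAGGACGCGCGTCCGAGGGAAAATTCCAGGATATATAGGTCGTACCCAAGCTACGCCTCTTGGAACTGCGC-3'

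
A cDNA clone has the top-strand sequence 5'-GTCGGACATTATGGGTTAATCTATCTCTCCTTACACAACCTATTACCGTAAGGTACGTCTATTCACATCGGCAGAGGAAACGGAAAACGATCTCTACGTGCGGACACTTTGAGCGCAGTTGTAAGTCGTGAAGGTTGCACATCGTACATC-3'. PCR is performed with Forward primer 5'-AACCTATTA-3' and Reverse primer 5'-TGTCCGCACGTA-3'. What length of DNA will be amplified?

70 bp

Forward primer AACCTATTA is found on the top strand at positions 37–45.
Reverse complement of the reverse primer: TACGTGCGGACA. This occurs on the top strand at positions 95–106.
Amplicon spans positions 37–106: 70 bp.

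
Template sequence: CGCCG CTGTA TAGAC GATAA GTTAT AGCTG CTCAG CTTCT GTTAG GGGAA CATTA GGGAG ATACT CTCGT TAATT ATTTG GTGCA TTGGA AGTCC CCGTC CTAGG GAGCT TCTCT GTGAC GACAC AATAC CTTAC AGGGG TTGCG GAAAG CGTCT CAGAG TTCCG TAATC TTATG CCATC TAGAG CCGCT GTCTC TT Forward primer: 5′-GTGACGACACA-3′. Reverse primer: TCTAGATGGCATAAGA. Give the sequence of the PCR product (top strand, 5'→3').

The forward primer matches the template at positions 116–126.
Taking the reverse complement of TCTAGATGGCATAAGA gives TCTTATGCCATCTAGA, found at positions 169–184 on the template; the primer anneals here to the top strand with its 3' end pointing upstream.
The product is the template from position 116 through 184 (69 bp).

5'-GTGACGACACAATACCTTACAGGGGTTGCGGAAAGCGTCTCAGAGTTCCGTAATCTTATGCCATCTAGA-3'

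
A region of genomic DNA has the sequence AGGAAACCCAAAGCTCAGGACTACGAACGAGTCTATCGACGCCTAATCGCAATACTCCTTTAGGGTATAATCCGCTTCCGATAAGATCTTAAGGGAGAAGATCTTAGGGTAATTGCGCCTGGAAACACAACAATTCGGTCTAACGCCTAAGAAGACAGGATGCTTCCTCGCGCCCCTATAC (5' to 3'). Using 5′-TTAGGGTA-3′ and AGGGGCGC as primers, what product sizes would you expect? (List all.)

The forward primer TTAGGGTA matches the top strand at positions 60–67, 104–111.
The reverse primer's reverse complement is GCGCCCCT, matching at positions 170–177.
Each forward site pairs with the reverse site to give a product ending at position 177: sizes 118, 74 bp.

118 bp, 74 bp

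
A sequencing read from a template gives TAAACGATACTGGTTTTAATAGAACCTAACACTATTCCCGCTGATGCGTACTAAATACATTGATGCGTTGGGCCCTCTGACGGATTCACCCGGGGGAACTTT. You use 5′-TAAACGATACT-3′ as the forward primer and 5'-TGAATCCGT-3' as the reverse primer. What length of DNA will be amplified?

Forward primer TAAACGATACT is found on the top strand at positions 1–11.
Taking the reverse complement of TGAATCCGT gives ACGGATTCA, found at positions 80–88 on the template; the primer anneals here to the top strand with its 3' end pointing upstream.
Amplicon spans positions 1–88: 88 bp.

88 bp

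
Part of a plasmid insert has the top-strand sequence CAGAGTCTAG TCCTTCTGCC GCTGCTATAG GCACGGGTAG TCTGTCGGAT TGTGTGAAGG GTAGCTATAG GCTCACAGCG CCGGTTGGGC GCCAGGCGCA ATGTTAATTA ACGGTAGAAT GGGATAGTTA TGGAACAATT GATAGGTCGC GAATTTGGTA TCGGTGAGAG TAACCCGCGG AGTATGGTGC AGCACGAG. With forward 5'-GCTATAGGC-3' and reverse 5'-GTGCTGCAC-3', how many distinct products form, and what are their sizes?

The forward primer GCTATAGGC matches the top strand at positions 24–32, 64–72.
The reverse primer's reverse complement is GTGCAGCAC, matching at positions 187–195.
Each forward site pairs with the reverse site to give a product ending at position 195: sizes 172, 132 bp.

Two products: 172 bp, 132 bp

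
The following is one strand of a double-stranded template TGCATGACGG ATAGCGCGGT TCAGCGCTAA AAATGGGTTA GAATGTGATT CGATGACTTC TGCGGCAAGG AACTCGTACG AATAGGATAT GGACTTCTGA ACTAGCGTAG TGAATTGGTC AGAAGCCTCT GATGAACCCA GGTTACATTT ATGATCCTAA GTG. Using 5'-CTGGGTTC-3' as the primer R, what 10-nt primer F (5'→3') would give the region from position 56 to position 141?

The reverse primer's reverse complement GAACCCAG matches the template at positions 134–141; the product starts at position 56.
The forward primer is identical to the top strand over positions 56–65: ACTTCTGCGG.

5'-ACTTCTGCGG-3'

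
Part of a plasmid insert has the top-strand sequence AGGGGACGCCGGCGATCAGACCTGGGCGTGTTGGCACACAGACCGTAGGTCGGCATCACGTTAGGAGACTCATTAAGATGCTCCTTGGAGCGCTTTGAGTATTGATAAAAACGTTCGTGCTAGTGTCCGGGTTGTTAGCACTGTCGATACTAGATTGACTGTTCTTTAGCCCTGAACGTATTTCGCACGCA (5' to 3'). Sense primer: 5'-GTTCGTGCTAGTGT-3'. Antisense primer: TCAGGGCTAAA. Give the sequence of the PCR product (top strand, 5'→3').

5'-GTTCGTGCTAGTGTCCGGGTTGTTAGCACTGTCGATACTAGATTGACTGTTCTTTAGCCCTGA-3'

Forward primer GTTCGTGCTAGTGT is found on the top strand at positions 113–126.
Reverse complement of the reverse primer: TTTAGCCCTGA. This occurs on the top strand at positions 165–175.
The product is the template from position 113 through 175 (63 bp).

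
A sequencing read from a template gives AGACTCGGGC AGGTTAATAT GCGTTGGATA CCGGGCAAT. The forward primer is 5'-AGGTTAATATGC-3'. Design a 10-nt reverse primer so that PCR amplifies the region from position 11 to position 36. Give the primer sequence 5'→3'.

The product's 3' end on the top strand is position 36.
The reverse primer anneals to the top strand over positions 27–36, i.e. to GATACCGGGC.
Its sequence written 5'→3' is the reverse complement: GCCCGGTATC.

5'-GCCCGGTATC-3'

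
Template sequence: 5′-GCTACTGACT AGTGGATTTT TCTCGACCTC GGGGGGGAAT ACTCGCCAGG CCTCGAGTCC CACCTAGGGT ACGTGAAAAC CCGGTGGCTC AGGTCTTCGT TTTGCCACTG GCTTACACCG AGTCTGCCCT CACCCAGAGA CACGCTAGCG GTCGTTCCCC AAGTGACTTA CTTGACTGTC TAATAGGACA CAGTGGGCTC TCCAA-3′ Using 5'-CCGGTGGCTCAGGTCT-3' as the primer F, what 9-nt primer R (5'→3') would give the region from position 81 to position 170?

5'-TAAGTCACT-3'

The product's 3' end on the top strand is position 170.
The reverse primer anneals to the top strand over positions 162–170, i.e. to AGTGACTTA.
Its sequence written 5'→3' is the reverse complement: TAAGTCACT.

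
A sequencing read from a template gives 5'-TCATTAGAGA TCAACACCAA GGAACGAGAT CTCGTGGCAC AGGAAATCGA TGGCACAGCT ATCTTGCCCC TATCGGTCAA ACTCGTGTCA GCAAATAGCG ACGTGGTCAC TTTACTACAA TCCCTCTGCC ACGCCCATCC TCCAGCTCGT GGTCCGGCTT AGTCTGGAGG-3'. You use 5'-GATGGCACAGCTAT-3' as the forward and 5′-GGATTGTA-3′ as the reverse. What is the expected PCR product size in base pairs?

75 bp

Scanning the template, GATGGCACAGCTAT occurs at positions 49–62; this primer anneals to the bottom strand there with its 3' end pointing downstream.
The reverse primer's reverse complement is TACAATCC, which matches the template at positions 116–123.
The product runs from position 49 to position 123, so its length is 123 − 49 + 1 = 75 bp.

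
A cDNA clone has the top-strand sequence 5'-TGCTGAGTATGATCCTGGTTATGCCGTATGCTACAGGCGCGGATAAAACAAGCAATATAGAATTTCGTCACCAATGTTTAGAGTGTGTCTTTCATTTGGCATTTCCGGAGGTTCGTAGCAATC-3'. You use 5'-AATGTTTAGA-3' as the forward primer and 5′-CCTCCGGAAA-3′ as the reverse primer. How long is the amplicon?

39 bp

Scanning the template, AATGTTTAGA occurs at positions 73–82; this primer anneals to the bottom strand there with its 3' end pointing downstream.
Taking the reverse complement of CCTCCGGAAA gives TTTCCGGAGG, found at positions 102–111 on the template; the primer anneals here to the top strand with its 3' end pointing upstream.
Product length = (reverse-primer end) − (forward-primer start) + 1 = 111 − 73 + 1 = 39 bp.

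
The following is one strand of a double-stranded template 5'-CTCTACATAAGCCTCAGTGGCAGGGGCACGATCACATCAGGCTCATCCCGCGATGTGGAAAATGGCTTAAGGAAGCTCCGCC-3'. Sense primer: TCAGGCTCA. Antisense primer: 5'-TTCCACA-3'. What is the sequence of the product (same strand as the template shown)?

The forward primer matches the template at positions 37–45.
The reverse primer's reverse complement is TGTGGAA, which matches the template at positions 54–60.
The product is the template from position 37 through 60 (24 bp).

5'-TCAGGCTCATCCCGCGATGTGGAA-3'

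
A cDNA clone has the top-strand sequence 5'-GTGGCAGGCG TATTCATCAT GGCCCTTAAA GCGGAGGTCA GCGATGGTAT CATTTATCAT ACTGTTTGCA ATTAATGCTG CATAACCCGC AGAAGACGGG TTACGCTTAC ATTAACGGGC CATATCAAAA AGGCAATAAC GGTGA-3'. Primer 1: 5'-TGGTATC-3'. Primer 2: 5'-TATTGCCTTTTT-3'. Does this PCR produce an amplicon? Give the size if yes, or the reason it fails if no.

Primer 1 (TGGTATC) matches the top strand at positions 45–51; it acts as a forward primer.
Primer 2's reverse complement is AAAAAGGCAATA, matching the top strand at positions 127–138; it acts as a reverse primer.
The 3' ends face each other across positions 45–138, giving a 94 bp product.

Yes — a 94 bp product.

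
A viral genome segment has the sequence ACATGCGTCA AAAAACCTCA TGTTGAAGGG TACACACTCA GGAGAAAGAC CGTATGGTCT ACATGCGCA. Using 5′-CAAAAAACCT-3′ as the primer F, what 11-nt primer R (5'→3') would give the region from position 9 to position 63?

The product's 3' end on the top strand is position 63.
The reverse primer anneals to the top strand over positions 53–63, i.e. to TATGGTCTACA.
Its sequence written 5'→3' is the reverse complement: TGTAGACCATA.

5'-TGTAGACCATA-3'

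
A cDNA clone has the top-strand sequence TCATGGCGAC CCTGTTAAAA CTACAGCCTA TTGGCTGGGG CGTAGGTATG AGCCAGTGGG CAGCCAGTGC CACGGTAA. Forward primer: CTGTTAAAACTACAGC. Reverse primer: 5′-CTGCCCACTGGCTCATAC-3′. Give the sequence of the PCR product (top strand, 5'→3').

Scanning the template, CTGTTAAAACTACAGC occurs at positions 12–27; this primer anneals to the bottom strand there with its 3' end pointing downstream.
The reverse primer's reverse complement is GTATGAGCCAGTGGGCAG, which matches the template at positions 46–63.
The product is the template from position 12 through 63 (52 bp).

5'-CTGTTAAAACTACAGCCTATTGGCTGGGGCGTAGGTATGAGCCAGTGGGCAG-3'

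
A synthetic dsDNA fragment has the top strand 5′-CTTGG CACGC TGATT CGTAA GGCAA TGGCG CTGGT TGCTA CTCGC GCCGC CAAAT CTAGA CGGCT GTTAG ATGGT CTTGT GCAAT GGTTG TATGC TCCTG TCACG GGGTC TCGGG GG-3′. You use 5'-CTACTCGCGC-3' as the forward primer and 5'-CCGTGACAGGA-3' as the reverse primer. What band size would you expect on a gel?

69 bp

Forward primer CTACTCGCGC is found on the top strand at positions 38–47.
Reverse complement of the reverse primer: TCCTGTCACGG. This occurs on the top strand at positions 96–106.
The product runs from position 38 to position 106, so its length is 106 − 38 + 1 = 69 bp.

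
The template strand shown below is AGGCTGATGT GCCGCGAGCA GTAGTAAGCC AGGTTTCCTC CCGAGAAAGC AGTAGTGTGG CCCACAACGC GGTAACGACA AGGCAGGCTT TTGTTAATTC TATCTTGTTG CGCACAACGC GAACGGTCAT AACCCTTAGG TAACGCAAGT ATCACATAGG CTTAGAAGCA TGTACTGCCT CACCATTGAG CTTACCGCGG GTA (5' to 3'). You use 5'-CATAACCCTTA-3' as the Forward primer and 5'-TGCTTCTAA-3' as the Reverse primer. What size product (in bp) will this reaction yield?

43 bp

Forward primer CATAACCCTTA is found on the top strand at positions 128–138.
Reverse complement of the reverse primer: TTAGAAGCA. This occurs on the top strand at positions 162–170.
Product length = (reverse-primer end) − (forward-primer start) + 1 = 170 − 128 + 1 = 43 bp.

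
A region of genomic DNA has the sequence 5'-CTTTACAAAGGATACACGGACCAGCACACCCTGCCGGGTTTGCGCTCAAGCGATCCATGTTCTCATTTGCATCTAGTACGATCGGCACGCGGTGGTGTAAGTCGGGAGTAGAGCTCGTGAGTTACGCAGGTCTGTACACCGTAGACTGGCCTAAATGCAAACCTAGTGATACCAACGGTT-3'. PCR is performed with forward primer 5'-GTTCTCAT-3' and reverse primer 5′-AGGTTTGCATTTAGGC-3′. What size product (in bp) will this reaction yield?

106 bp

Scanning the template, GTTCTCAT occurs at positions 59–66; this primer anneals to the bottom strand there with its 3' end pointing downstream.
The reverse primer's reverse complement is GCCTAAATGCAAACCT, which matches the template at positions 149–164.
Amplicon spans positions 59–164: 106 bp.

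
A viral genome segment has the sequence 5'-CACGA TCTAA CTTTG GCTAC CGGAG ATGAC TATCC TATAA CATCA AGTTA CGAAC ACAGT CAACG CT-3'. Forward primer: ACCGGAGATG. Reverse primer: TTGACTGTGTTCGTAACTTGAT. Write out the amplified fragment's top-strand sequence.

Forward primer ACCGGAGATG is found on the top strand at positions 19–28.
Taking the reverse complement of TTGACTGTGTTCGTAACTTGAT gives ATCAAGTTACGAACACAGTCAA, found at positions 42–63 on the template; the primer anneals here to the top strand with its 3' end pointing upstream.
The product is the template from position 19 through 63 (45 bp).

5'-ACCGGAGATGACTATCCTATAACATCAAGTTACGAACACAGTCAA-3'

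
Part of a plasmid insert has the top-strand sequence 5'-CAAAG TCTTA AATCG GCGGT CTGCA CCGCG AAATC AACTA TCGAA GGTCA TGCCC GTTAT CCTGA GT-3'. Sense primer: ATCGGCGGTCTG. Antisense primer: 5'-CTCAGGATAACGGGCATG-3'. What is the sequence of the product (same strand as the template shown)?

5'-ATCGGCGGTCTGCACCGCGAAATCAACTATCGAAGGTCATGCCCGTTATCCTGAG-3'

Scanning the template, ATCGGCGGTCTG occurs at positions 12–23; this primer anneals to the bottom strand there with its 3' end pointing downstream.
Taking the reverse complement of CTCAGGATAACGGGCATG gives CATGCCCGTTATCCTGAG, found at positions 49–66 on the template; the primer anneals here to the top strand with its 3' end pointing upstream.
The product is the template from position 12 through 66 (55 bp).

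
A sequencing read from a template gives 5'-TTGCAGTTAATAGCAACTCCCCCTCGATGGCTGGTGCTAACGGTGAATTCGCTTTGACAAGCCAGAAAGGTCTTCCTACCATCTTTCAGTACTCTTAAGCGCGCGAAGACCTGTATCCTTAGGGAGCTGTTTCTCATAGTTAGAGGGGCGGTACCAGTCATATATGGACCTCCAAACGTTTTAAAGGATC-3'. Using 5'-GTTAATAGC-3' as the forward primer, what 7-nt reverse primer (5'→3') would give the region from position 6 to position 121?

The product's 3' end on the top strand is position 121.
The reverse primer anneals to the top strand over positions 115–121, i.e. to ATCCTTA.
Its sequence written 5'→3' is the reverse complement: TAAGGAT.

5'-TAAGGAT-3'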